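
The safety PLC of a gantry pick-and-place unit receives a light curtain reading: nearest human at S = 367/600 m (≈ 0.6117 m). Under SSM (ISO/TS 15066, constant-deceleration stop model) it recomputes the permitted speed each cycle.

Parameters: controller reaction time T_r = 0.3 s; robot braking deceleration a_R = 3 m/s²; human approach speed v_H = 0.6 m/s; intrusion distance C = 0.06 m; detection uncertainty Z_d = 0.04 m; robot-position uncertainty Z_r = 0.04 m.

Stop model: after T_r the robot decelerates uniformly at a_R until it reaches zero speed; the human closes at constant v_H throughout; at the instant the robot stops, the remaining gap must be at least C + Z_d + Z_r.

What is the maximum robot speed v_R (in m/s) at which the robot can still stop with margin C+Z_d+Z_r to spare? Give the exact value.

at the boundary: (1/6)·v² + (1/2)·v + (-7/24) = 0
  disc = (1/2)² − 4·(1/6)·(-7/24) = 4/9 ; √disc = 2/3
  v_R = (−(1/2) + 2/3) / (2·(1/6)) = 1/2 m/s
check:
T_s = v_R/a_R = (1/2)/3 = 0.1667 s
robot in T_r: 0.5000·0.3000 = 0.1500 m
robot under decel: 0.5000²/(2·3.0000) = 0.0417 m
human over T_r+T_s: 0.6000·(0.3000+0.1667) = 0.2800 m
margins: 0.0600+0.0400+0.0400 = 0.1400 m
sum ≈ 0.1500+0.0417+0.2800+0.1400 ≈ 0.6117 m = S ✓

v_R_max = 1/2 m/s = 0.5000 m/s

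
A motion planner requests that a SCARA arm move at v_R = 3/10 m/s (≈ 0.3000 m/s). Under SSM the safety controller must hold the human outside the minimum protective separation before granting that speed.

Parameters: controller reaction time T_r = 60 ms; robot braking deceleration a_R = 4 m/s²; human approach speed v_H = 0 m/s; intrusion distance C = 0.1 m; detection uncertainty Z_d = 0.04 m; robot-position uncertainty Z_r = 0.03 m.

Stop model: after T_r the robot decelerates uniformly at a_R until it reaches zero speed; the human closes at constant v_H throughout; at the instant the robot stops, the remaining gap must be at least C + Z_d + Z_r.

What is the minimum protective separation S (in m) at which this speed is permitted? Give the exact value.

S_min = 797/4000 m = 0.1993 m

stop time T_s = (3/10)/4 = 0.0750 s
robot covers v_R·T_r = 0.3000·0.0600 = 0.0180 m before braking
braking distance = 0.3000²/(2·4.0000) = 0.0112 m
person approaches 0.0000·(0.0600+0.0750) = 0.0000 m
C+Z_d+Z_r = 0.1000+0.0400+0.0300 = 0.1700 m
S_min ≈ 0.0180+0.0112+0.0000+0.1700  ⇒  S_min = 797/4000 m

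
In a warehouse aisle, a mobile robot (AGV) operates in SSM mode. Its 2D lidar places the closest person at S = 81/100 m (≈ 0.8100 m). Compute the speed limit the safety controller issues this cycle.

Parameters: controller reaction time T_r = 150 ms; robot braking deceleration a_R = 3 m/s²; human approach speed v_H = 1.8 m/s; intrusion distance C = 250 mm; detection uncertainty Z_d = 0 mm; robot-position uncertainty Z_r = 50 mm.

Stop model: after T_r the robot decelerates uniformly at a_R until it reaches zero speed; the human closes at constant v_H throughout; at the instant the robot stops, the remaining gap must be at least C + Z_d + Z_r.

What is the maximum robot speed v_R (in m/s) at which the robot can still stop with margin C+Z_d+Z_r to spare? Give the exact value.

quadratic (1/6)·v² + (3/4)·v + (-6/25) = 0
  disc = (3/4)² − 4·(1/6)·(-6/25) = 289/400 ; √disc = 17/20
  v_R = (−(3/4) + 17/20) / (2·(1/6)) = 3/10 m/s
check:
T_s = v_R/a_R = (3/10)/3 = 0.1000 s
robot in T_r: 0.3000·0.1500 = 0.0450 m
robot under decel: 0.3000²/(2·3.0000) = 0.0150 m
human closes 1.8000·0.2500 = 0.4500 m
residual clearance needed = 0.2500+0.0000+0.0500 = 0.3000 m
sum ≈ 0.0450+0.0150+0.4500+0.3000 ≈ 0.8100 m = S ✓

v_R_max = 3/10 m/s = 0.3000 m/s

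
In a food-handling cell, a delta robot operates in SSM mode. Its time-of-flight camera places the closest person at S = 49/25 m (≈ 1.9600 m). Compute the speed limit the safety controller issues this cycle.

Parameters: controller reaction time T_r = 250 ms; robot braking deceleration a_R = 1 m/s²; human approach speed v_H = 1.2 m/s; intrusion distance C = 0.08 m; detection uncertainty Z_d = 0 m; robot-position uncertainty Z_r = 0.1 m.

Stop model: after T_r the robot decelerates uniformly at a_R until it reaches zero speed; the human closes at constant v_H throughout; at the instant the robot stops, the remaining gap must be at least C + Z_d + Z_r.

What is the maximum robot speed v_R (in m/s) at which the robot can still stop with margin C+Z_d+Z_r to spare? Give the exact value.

v_R_max = 4/5 m/s = 0.8000 m/s

collect terms ⇒ (1/2)·v_R² + (29/20)·v_R + (-37/25) = 0
  disc = (29/20)² − 4·(1/2)·(-37/25) = 81/16 ; √disc = 9/4
  v_R = (−(29/20) + 9/4) / (2·(1/2)) = 4/5 m/s
check:
T_s = v_R/a_R = (4/5)/1 = 0.8000 s
robot covers v_R·T_r = 0.8000·0.2500 = 0.2000 m before braking
robot covers 0.8000·0.8000 − ½·1.0000·0.8000² = 0.3200 m while stopping
person approaches 1.2000·(0.2500+0.8000) = 1.2600 m
residual clearance needed = 0.0800+0.0000+0.1000 = 0.1800 m
sum ≈ 0.2000+0.3200+1.2600+0.1800 ≈ 1.9600 m = S ✓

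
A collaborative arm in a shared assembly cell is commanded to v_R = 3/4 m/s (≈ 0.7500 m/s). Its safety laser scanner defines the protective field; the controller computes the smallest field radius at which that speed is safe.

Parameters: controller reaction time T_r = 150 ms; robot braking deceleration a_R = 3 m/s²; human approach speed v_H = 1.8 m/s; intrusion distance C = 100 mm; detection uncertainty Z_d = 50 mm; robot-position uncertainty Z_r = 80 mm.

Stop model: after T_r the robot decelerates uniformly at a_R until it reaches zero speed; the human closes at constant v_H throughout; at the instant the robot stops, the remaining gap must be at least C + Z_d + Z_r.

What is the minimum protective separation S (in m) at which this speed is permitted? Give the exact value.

stop time T_s = (3/4)/3 = 0.2500 s
robot in T_r: 0.7500·0.1500 = 0.1125 m
robot under decel: 0.7500²/(2·3.0000) = 0.0938 m
human closes 1.8000·0.4000 = 0.7200 m
margins: 0.1000+0.0500+0.0800 = 0.2300 m
S_min ≈ 0.1125+0.0938+0.7200+0.2300  ⇒  S_min = 37/32 m

S_min = 37/32 m = 1.1562 m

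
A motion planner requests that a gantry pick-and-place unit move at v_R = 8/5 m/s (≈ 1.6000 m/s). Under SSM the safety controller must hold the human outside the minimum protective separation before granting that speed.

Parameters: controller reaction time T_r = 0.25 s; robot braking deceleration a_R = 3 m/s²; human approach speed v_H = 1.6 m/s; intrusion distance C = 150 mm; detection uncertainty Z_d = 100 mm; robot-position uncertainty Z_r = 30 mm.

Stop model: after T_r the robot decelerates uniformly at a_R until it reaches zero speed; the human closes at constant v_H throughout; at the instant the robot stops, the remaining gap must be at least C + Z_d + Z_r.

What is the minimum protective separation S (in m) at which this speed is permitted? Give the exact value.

S_min = 59/25 m = 2.3600 m

T_s = v_R/a_R = (8/5)/3 = 0.5333 s
robot covers v_R·T_r = 1.6000·0.2500 = 0.4000 m before braking
braking distance = 1.6000²/(2·3.0000) = 0.4267 m
person approaches 1.6000·(0.2500+0.5333) = 1.2533 m
margins: 0.1500+0.1000+0.0300 = 0.2800 m
S_min ≈ 0.4000+0.4267+1.2533+0.2800  ⇒  S_min = 59/25 m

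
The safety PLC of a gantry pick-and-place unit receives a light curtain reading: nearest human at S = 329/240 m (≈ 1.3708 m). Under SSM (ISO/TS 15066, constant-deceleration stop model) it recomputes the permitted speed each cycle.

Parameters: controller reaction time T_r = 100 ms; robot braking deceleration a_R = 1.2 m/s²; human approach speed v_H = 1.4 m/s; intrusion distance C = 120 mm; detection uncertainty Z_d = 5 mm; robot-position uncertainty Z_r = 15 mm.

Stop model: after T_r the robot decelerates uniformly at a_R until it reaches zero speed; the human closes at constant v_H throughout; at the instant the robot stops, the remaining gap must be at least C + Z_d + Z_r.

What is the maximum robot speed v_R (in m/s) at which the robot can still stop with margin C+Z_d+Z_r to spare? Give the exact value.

quadratic (5/12)·v² + (19/15)·v + (-1309/1200) = 0
  disc = (19/15)² − 4·(5/12)·(-1309/1200) = 1369/400 ; √disc = 37/20
  v_R = (−(19/15) + 37/20) / (2·(5/12)) = 7/10 m/s
check:
braking lasts T_s = (7/10)/(6/5) = 0.5833 s
robot in T_r: 0.7000·0.1000 = 0.0700 m
robot under decel: 0.7000²/(2·1.2000) = 0.2042 m
human over T_r+T_s: 1.4000·(0.1000+0.5833) = 0.9567 m
margins: 0.1200+0.0050+0.0150 = 0.1400 m
sum ≈ 0.0700+0.2042+0.9567+0.1400 ≈ 1.3708 m = S ✓

v_R_max = 7/10 m/s = 0.7000 m/s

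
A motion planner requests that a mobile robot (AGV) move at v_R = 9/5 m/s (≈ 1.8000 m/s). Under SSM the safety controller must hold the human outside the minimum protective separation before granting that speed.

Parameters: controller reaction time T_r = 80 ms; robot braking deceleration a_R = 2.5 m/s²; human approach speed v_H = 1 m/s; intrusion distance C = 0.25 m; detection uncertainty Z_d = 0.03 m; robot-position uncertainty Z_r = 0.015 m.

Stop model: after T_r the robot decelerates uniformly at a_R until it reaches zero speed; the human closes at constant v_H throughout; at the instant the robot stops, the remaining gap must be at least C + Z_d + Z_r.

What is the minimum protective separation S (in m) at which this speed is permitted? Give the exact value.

stop time T_s = (9/5)/(5/2) = 0.7200 s
robot covers v_R·T_r = 1.8000·0.0800 = 0.1440 m before braking
robot under decel: 1.8000²/(2·2.5000) = 0.6480 m
human over T_r+T_s: 1.0000·(0.0800+0.7200) = 0.8000 m
margins: 0.2500+0.0300+0.0150 = 0.2950 m
S_min ≈ 0.1440+0.6480+0.8000+0.2950  ⇒  S_min = 1887/1000 m

S_min = 1887/1000 m = 1.8870 m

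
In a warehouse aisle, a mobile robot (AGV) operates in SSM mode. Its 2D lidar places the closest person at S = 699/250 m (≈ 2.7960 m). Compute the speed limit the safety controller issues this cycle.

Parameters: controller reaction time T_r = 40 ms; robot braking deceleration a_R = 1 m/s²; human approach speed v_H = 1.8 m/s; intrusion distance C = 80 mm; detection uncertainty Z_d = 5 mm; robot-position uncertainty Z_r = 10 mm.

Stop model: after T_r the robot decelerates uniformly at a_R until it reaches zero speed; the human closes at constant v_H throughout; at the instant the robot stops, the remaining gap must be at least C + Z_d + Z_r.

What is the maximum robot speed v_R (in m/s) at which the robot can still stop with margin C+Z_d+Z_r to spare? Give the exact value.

v_R_max = 11/10 m/s = 1.1000 m/s

collect terms ⇒ (1/2)·v_R² + (46/25)·v_R + (-2629/1000) = 0
  disc = (46/25)² − 4·(1/2)·(-2629/1000) = 21609/2500 ; √disc = 147/50
  v_R = (−(46/25) + 147/50) / (2·(1/2)) = 11/10 m/s
check:
stop time T_s = (11/10)/1 = 1.1000 s
reaction-phase robot travel = 1.1000·0.0400 = 0.0440 m
robot covers 1.1000·1.1000 − ½·1.0000·1.1000² = 0.6050 m while stopping
person approaches 1.8000·(0.0400+1.1000) = 2.0520 m
margins: 0.0800+0.0050+0.0100 = 0.0950 m
sum ≈ 0.0440+0.6050+2.0520+0.0950 ≈ 2.7960 m = S ✓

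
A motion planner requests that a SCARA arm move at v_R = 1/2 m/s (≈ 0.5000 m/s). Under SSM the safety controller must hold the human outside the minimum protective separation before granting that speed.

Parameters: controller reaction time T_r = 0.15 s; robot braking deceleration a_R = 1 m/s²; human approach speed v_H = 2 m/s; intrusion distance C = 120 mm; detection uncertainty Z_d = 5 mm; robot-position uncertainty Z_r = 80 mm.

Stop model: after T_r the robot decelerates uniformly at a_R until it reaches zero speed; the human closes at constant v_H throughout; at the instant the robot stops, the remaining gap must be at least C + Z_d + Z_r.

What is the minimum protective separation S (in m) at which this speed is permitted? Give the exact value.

stop time T_s = (1/2)/1 = 0.5000 s
robot covers v_R·T_r = 0.5000·0.1500 = 0.0750 m before braking
braking distance = 0.5000²/(2·1.0000) = 0.1250 m
human over T_r+T_s: 2.0000·(0.1500+0.5000) = 1.3000 m
residual clearance needed = 0.1200+0.0050+0.0800 = 0.2050 m
S_min ≈ 0.0750+0.1250+1.3000+0.2050  ⇒  S_min = 341/200 m

S_min = 341/200 m = 1.7050 m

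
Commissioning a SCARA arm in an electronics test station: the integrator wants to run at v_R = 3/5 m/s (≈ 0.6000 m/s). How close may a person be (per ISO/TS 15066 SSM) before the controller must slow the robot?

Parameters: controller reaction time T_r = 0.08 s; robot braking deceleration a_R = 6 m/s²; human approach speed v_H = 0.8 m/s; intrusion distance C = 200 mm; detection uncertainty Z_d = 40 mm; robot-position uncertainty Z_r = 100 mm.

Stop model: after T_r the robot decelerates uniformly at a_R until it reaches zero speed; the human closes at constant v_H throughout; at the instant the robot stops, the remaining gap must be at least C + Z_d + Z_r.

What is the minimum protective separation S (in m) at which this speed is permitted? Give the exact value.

stop time T_s = (3/5)/6 = 0.1000 s
robot in T_r: 0.6000·0.0800 = 0.0480 m
robot under decel: 0.6000²/(2·6.0000) = 0.0300 m
human closes 0.8000·0.1800 = 0.1440 m
C+Z_d+Z_r = 0.2000+0.0400+0.1000 = 0.3400 m
S_min ≈ 0.0480+0.0300+0.1440+0.3400  ⇒  S_min = 281/500 m

S_min = 281/500 m = 0.5620 m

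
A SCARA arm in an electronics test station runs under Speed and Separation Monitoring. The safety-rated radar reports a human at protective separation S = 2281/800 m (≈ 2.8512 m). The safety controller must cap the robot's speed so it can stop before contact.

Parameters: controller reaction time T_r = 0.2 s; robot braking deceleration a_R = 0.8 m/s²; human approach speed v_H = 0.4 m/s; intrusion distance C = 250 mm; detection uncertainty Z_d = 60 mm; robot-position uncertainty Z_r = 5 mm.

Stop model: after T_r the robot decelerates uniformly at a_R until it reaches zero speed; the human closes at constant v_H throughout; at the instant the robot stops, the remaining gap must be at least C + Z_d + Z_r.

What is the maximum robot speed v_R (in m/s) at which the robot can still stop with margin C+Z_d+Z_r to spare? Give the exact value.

v_R_max = 3/2 m/s = 1.5000 m/s

collect terms ⇒ (5/8)·v_R² + (7/10)·v_R + (-393/160) = 0
  disc = (7/10)² − 4·(5/8)·(-393/160) = 10609/1600 ; √disc = 103/40
  v_R = (−(7/10) + 103/40) / (2·(5/8)) = 3/2 m/s
check:
braking lasts T_s = (3/2)/(4/5) = 1.8750 s
robot in T_r: 1.5000·0.2000 = 0.3000 m
robot under decel: 1.5000²/(2·0.8000) = 1.4062 m
human closes 0.4000·2.0750 = 0.8300 m
C+Z_d+Z_r = 0.2500+0.0600+0.0050 = 0.3150 m
sum ≈ 0.3000+1.4062+0.8300+0.3150 ≈ 2.8512 m = S ✓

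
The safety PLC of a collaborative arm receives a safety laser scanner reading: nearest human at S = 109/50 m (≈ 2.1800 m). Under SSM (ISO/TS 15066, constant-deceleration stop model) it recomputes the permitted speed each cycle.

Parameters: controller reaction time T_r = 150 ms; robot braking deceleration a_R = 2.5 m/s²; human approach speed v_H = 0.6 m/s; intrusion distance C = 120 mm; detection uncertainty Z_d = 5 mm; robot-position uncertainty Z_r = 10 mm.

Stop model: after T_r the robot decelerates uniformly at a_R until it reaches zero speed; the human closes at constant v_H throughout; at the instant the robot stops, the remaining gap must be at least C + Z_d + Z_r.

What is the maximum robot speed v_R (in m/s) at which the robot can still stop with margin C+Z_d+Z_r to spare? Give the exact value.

v_R_max = 23/10 m/s = 2.3000 m/s

at the boundary: (1/5)·v² + (39/100)·v + (-391/200) = 0
  disc = (39/100)² − 4·(1/5)·(-391/200) = 17161/10000 ; √disc = 131/100
  v_R = (−(39/100) + 131/100) / (2·(1/5)) = 23/10 m/s
check:
braking lasts T_s = (23/10)/(5/2) = 0.9200 s
robot covers v_R·T_r = 2.3000·0.1500 = 0.3450 m before braking
robot under decel: 2.3000²/(2·2.5000) = 1.0580 m
human over T_r+T_s: 0.6000·(0.1500+0.9200) = 0.6420 m
C+Z_d+Z_r = 0.1200+0.0050+0.0100 = 0.1350 m
sum ≈ 0.3450+1.0580+0.6420+0.1350 ≈ 2.1800 m = S ✓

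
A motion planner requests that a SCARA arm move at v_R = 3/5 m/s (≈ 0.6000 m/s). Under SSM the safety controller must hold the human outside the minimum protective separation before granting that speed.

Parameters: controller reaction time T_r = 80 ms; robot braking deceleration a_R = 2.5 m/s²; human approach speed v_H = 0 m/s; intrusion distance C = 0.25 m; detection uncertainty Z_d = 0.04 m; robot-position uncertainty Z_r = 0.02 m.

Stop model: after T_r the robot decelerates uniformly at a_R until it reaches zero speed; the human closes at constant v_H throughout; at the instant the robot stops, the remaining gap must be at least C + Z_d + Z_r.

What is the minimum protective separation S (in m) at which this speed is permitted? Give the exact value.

S_min = 43/100 m = 0.4300 m

stop time T_s = (3/5)/(5/2) = 0.2400 s
robot in T_r: 0.6000·0.0800 = 0.0480 m
robot covers 0.6000·0.2400 − ½·2.5000·0.2400² = 0.0720 m while stopping
human closes 0.0000·0.3200 = 0.0000 m
margins: 0.2500+0.0400+0.0200 = 0.3100 m
S_min ≈ 0.0480+0.0720+0.0000+0.3100  ⇒  S_min = 43/100 m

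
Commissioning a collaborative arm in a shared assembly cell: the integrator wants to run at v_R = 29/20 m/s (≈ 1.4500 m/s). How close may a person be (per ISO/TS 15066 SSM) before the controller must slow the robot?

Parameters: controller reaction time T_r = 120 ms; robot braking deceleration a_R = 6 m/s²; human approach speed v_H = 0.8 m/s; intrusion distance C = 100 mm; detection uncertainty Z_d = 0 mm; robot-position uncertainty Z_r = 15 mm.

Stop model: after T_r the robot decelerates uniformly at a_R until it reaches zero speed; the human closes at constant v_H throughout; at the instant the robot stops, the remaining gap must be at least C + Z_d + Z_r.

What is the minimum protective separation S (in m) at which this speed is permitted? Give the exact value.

stop time T_s = (29/20)/6 = 0.2417 s
robot covers v_R·T_r = 1.4500·0.1200 = 0.1740 m before braking
braking distance = 1.4500²/(2·6.0000) = 0.1752 m
person approaches 0.8000·(0.1200+0.2417) = 0.2893 m
margins: 0.1000+0.0000+0.0150 = 0.1150 m
S_min ≈ 0.1740+0.1752+0.2893+0.1150  ⇒  S_min = 3617/4800 m

S_min = 3617/4800 m = 0.7535 m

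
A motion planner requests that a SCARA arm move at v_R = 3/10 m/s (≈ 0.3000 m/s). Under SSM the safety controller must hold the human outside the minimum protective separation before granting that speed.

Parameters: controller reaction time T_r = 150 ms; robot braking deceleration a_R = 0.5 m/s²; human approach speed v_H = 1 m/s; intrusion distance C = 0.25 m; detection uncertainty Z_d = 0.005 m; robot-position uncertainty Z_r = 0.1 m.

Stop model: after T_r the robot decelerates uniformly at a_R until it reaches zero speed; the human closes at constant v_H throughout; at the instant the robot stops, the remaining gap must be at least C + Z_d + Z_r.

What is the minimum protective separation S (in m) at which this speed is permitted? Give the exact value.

T_s = v_R/a_R = (3/10)/(1/2) = 0.6000 s
robot covers v_R·T_r = 0.3000·0.1500 = 0.0450 m before braking
braking distance = 0.3000²/(2·0.5000) = 0.0900 m
human over T_r+T_s: 1.0000·(0.1500+0.6000) = 0.7500 m
margins: 0.2500+0.0050+0.1000 = 0.3550 m
S_min ≈ 0.0450+0.0900+0.7500+0.3550  ⇒  S_min = 31/25 m

S_min = 31/25 m = 1.2400 m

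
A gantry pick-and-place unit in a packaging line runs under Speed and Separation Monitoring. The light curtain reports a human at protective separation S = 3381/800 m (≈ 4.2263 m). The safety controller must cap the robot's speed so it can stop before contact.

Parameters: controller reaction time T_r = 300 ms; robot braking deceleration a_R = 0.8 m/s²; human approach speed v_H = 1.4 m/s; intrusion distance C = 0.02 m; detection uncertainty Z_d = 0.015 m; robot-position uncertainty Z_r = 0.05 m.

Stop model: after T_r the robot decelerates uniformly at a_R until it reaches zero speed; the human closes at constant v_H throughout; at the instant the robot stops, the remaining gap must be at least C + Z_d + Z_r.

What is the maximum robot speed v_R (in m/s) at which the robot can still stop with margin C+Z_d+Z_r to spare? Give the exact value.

quadratic (5/8)·v² + (41/20)·v + (-2977/800) = 0
  disc = (41/20)² − 4·(5/8)·(-2977/800) = 21609/1600 ; √disc = 147/40
  v_R = (−(41/20) + 147/40) / (2·(5/8)) = 13/10 m/s
check:
stop time T_s = (13/10)/(4/5) = 1.6250 s
robot in T_r: 1.3000·0.3000 = 0.3900 m
robot covers 1.3000·1.6250 − ½·0.8000·1.6250² = 1.0562 m while stopping
person approaches 1.4000·(0.3000+1.6250) = 2.6950 m
margins: 0.0200+0.0150+0.0500 = 0.0850 m
sum ≈ 0.3900+1.0562+2.6950+0.0850 ≈ 4.2263 m = S ✓

v_R_max = 13/10 m/s = 1.3000 m/s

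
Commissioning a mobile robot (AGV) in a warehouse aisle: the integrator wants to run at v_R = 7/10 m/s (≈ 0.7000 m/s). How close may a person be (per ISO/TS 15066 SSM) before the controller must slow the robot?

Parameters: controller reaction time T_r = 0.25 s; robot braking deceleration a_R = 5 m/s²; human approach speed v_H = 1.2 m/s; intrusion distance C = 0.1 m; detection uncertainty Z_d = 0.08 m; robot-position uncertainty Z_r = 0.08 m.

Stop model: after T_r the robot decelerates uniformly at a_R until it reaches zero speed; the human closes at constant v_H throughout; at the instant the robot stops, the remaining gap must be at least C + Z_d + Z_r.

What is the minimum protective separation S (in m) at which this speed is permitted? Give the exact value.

braking lasts T_s = (7/10)/5 = 0.1400 s
reaction-phase robot travel = 0.7000·0.2500 = 0.1750 m
robot under decel: 0.7000²/(2·5.0000) = 0.0490 m
human closes 1.2000·0.3900 = 0.4680 m
margins: 0.1000+0.0800+0.0800 = 0.2600 m
S_min ≈ 0.1750+0.0490+0.4680+0.2600  ⇒  S_min = 119/125 m

S_min = 119/125 m = 0.9520 m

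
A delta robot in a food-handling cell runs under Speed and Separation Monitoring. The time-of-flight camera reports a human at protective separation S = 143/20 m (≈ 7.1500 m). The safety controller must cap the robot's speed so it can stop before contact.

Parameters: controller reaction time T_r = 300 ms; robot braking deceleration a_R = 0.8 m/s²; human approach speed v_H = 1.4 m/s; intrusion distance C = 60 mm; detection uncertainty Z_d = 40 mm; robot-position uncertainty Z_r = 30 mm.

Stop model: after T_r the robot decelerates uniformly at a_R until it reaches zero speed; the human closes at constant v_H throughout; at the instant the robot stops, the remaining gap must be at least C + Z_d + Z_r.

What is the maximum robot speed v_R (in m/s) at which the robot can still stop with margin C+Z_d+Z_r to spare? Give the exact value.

at the boundary: (5/8)·v² + (41/20)·v + (-33/5) = 0
  disc = (41/20)² − 4·(5/8)·(-33/5) = 8281/400 ; √disc = 91/20
  v_R = (−(41/20) + 91/20) / (2·(5/8)) = 2 m/s
check:
T_s = v_R/a_R = 2/(4/5) = 2.5000 s
robot covers v_R·T_r = 2.0000·0.3000 = 0.6000 m before braking
braking distance = 2.0000²/(2·0.8000) = 2.5000 m
person approaches 1.4000·(0.3000+2.5000) = 3.9200 m
margins: 0.0600+0.0400+0.0300 = 0.1300 m
sum ≈ 0.6000+2.5000+3.9200+0.1300 ≈ 7.1500 m = S ✓

v_R_max = 2 m/s = 2.0000 m/s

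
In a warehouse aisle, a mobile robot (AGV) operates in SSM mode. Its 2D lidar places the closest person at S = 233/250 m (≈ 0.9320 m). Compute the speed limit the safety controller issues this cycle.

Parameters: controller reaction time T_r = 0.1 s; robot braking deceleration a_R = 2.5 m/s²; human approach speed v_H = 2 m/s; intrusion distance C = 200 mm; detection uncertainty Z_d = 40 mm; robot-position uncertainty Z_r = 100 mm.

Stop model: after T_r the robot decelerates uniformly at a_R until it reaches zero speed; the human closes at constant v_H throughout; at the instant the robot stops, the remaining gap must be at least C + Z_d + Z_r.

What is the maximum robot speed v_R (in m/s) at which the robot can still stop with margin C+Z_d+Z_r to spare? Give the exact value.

v_R_max = 2/5 m/s = 0.4000 m/s

at the boundary: (1/5)·v² + (9/10)·v + (-49/125) = 0
  disc = (9/10)² − 4·(1/5)·(-49/125) = 2809/2500 ; √disc = 53/50
  v_R = (−(9/10) + 53/50) / (2·(1/5)) = 2/5 m/s
check:
T_s = v_R/a_R = (2/5)/(5/2) = 0.1600 s
robot covers v_R·T_r = 0.4000·0.1000 = 0.0400 m before braking
braking distance = 0.4000²/(2·2.5000) = 0.0320 m
human over T_r+T_s: 2.0000·(0.1000+0.1600) = 0.5200 m
C+Z_d+Z_r = 0.2000+0.0400+0.1000 = 0.3400 m
sum ≈ 0.0400+0.0320+0.5200+0.3400 ≈ 0.9320 m = S ✓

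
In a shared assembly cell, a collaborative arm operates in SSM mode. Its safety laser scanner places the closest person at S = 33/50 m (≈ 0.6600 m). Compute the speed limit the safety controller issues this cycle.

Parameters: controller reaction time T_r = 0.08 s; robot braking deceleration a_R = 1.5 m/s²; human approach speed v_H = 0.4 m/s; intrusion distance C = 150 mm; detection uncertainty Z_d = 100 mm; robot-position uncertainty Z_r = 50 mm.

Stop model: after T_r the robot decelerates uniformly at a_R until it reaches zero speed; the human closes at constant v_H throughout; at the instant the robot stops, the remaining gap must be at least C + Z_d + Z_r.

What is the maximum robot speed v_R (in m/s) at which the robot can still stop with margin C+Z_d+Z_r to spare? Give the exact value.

at the boundary: (1/3)·v² + (26/75)·v + (-41/125) = 0
  disc = (26/75)² − 4·(1/3)·(-41/125) = 3136/5625 ; √disc = 56/75
  v_R = (−(26/75) + 56/75) / (2·(1/3)) = 3/5 m/s
check:
stop time T_s = (3/5)/(3/2) = 0.4000 s
robot in T_r: 0.6000·0.0800 = 0.0480 m
robot under decel: 0.6000²/(2·1.5000) = 0.1200 m
human closes 0.4000·0.4800 = 0.1920 m
margins: 0.1500+0.1000+0.0500 = 0.3000 m
sum ≈ 0.0480+0.1200+0.1920+0.3000 ≈ 0.6600 m = S ✓

v_R_max = 3/5 m/s = 0.6000 m/s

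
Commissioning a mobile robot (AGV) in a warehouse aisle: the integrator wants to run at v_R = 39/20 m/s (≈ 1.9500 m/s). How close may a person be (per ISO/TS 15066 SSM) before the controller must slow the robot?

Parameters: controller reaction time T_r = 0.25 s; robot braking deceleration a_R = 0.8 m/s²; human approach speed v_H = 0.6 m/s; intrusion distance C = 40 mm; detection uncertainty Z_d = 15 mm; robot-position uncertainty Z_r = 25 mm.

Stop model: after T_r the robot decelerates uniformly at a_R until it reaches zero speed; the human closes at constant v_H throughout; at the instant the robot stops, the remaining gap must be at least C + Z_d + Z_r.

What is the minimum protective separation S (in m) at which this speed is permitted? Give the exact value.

stop time T_s = (39/20)/(4/5) = 2.4375 s
robot in T_r: 1.9500·0.2500 = 0.4875 m
robot under decel: 1.9500²/(2·0.8000) = 2.3766 m
human closes 0.6000·2.6875 = 1.6125 m
C+Z_d+Z_r = 0.0400+0.0150+0.0250 = 0.0800 m
S_min ≈ 0.4875+2.3766+1.6125+0.0800  ⇒  S_min = 14581/3200 m

S_min = 14581/3200 m = 4.5566 m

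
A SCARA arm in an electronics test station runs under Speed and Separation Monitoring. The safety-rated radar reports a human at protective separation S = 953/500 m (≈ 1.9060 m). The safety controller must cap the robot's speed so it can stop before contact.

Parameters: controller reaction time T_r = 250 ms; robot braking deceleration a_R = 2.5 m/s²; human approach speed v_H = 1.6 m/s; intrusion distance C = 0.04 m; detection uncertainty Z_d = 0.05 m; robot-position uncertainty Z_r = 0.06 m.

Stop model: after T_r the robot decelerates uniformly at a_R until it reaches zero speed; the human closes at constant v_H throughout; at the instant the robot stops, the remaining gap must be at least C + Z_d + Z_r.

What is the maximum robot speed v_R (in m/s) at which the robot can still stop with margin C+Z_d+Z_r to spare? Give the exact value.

quadratic (1/5)·v² + (89/100)·v + (-339/250) = 0
  disc = (89/100)² − 4·(1/5)·(-339/250) = 18769/10000 ; √disc = 137/100
  v_R = (−(89/100) + 137/100) / (2·(1/5)) = 6/5 m/s
check:
stop time T_s = (6/5)/(5/2) = 0.4800 s
robot in T_r: 1.2000·0.2500 = 0.3000 m
robot covers 1.2000·0.4800 − ½·2.5000·0.4800² = 0.2880 m while stopping
human closes 1.6000·0.7300 = 1.1680 m
residual clearance needed = 0.0400+0.0500+0.0600 = 0.1500 m
sum ≈ 0.3000+0.2880+1.1680+0.1500 ≈ 1.9060 m = S ✓

v_R_max = 6/5 m/s = 1.2000 m/s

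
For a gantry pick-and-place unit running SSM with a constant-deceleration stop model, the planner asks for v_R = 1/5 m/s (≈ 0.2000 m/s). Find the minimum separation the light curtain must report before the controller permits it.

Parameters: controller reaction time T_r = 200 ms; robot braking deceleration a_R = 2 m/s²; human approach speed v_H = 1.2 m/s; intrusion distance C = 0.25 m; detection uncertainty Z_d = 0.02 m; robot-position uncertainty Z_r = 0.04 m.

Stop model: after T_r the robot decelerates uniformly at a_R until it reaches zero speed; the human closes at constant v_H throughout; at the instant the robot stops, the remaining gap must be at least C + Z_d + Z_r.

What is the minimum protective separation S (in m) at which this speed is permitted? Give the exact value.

S_min = 18/25 m = 0.7200 m

T_s = v_R/a_R = (1/5)/2 = 0.1000 s
robot in T_r: 0.2000·0.2000 = 0.0400 m
robot under decel: 0.2000²/(2·2.0000) = 0.0100 m
human over T_r+T_s: 1.2000·(0.2000+0.1000) = 0.3600 m
margins: 0.2500+0.0200+0.0400 = 0.3100 m
S_min ≈ 0.0400+0.0100+0.3600+0.3100  ⇒  S_min = 18/25 m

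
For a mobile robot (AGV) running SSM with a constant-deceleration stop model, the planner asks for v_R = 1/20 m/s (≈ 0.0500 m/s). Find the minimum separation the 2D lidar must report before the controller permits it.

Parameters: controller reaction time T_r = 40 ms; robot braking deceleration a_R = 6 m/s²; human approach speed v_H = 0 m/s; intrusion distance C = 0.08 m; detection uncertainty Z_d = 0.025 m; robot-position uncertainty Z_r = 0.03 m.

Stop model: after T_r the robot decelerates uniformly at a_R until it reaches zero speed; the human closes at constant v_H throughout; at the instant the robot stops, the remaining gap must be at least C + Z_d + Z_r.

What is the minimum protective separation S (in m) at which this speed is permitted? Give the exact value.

S_min = 3293/24000 m = 0.1372 m

braking lasts T_s = (1/20)/6 = 0.0083 s
robot in T_r: 0.0500·0.0400 = 0.0020 m
braking distance = 0.0500²/(2·6.0000) = 0.0002 m
person approaches 0.0000·(0.0400+0.0083) = 0.0000 m
C+Z_d+Z_r = 0.0800+0.0250+0.0300 = 0.1350 m
S_min ≈ 0.0020+0.0002+0.0000+0.1350  ⇒  S_min = 3293/24000 m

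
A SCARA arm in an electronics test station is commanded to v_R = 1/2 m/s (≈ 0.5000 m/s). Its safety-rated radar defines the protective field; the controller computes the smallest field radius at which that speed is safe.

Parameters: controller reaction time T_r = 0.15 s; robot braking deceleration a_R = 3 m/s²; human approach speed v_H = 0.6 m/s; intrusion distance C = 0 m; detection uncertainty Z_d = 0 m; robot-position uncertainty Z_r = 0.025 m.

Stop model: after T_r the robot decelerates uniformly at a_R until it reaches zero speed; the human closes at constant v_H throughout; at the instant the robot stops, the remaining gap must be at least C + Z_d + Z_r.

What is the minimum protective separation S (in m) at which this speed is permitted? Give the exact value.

stop time T_s = (1/2)/3 = 0.1667 s
reaction-phase robot travel = 0.5000·0.1500 = 0.0750 m
robot covers 0.5000·0.1667 − ½·3.0000·0.1667² = 0.0417 m while stopping
person approaches 0.6000·(0.1500+0.1667) = 0.1900 m
C+Z_d+Z_r = 0.0000+0.0000+0.0250 = 0.0250 m
S_min ≈ 0.0750+0.0417+0.1900+0.0250  ⇒  S_min = 199/600 m

S_min = 199/600 m = 0.3317 m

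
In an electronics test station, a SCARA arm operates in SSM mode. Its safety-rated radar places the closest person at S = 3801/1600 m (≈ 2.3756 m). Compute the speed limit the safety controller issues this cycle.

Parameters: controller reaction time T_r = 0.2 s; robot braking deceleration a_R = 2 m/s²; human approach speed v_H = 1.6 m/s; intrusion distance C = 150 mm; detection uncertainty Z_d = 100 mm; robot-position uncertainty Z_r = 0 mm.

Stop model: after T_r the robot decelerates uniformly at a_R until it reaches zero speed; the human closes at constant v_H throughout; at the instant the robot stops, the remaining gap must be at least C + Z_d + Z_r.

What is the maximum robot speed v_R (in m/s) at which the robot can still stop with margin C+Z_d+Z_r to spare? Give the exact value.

v_R_max = 27/20 m/s = 1.3500 m/s

at the boundary: (1/4)·v² + (1)·v + (-2889/1600) = 0
  disc = (1)² − 4·(1/4)·(-2889/1600) = 4489/1600 ; √disc = 67/40
  v_R = (−(1) + 67/40) / (2·(1/4)) = 27/20 m/s
check:
T_s = v_R/a_R = (27/20)/2 = 0.6750 s
robot covers v_R·T_r = 1.3500·0.2000 = 0.2700 m before braking
robot covers 1.3500·0.6750 − ½·2.0000·0.6750² = 0.4556 m while stopping
person approaches 1.6000·(0.2000+0.6750) = 1.4000 m
residual clearance needed = 0.1500+0.1000+0.0000 = 0.2500 m
sum ≈ 0.2700+0.4556+1.4000+0.2500 ≈ 2.3756 m = S ✓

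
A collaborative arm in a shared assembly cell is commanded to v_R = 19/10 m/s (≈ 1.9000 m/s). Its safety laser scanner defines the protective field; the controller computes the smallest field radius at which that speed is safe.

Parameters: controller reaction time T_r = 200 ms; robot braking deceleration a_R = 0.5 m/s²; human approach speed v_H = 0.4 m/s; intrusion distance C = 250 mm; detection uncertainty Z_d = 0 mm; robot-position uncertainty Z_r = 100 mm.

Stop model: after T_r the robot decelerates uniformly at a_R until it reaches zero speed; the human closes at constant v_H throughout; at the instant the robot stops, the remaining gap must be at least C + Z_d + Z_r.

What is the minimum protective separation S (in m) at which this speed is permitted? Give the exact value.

S_min = 297/50 m = 5.9400 m

T_s = v_R/a_R = (19/10)/(1/2) = 3.8000 s
reaction-phase robot travel = 1.9000·0.2000 = 0.3800 m
robot under decel: 1.9000²/(2·0.5000) = 3.6100 m
human over T_r+T_s: 0.4000·(0.2000+3.8000) = 1.6000 m
residual clearance needed = 0.2500+0.0000+0.1000 = 0.3500 m
S_min ≈ 0.3800+3.6100+1.6000+0.3500  ⇒  S_min = 297/50 m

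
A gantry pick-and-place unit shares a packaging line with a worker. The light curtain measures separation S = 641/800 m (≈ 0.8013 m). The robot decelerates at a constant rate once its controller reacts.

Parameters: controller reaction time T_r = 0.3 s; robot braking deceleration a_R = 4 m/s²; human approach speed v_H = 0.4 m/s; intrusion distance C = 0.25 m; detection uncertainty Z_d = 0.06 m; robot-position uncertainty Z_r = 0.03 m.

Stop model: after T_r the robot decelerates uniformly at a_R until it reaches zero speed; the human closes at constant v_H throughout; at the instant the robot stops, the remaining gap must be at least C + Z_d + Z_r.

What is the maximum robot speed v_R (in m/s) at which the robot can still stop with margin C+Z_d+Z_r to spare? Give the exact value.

v_R_max = 7/10 m/s = 0.7000 m/s

collect terms ⇒ (1/8)·v_R² + (2/5)·v_R + (-273/800) = 0
  disc = (2/5)² − 4·(1/8)·(-273/800) = 529/1600 ; √disc = 23/40
  v_R = (−(2/5) + 23/40) / (2·(1/8)) = 7/10 m/s
check:
braking lasts T_s = (7/10)/4 = 0.1750 s
robot covers v_R·T_r = 0.7000·0.3000 = 0.2100 m before braking
robot covers 0.7000·0.1750 − ½·4.0000·0.1750² = 0.0612 m while stopping
person approaches 0.4000·(0.3000+0.1750) = 0.1900 m
C+Z_d+Z_r = 0.2500+0.0600+0.0300 = 0.3400 m
sum ≈ 0.2100+0.0612+0.1900+0.3400 ≈ 0.8013 m = S ✓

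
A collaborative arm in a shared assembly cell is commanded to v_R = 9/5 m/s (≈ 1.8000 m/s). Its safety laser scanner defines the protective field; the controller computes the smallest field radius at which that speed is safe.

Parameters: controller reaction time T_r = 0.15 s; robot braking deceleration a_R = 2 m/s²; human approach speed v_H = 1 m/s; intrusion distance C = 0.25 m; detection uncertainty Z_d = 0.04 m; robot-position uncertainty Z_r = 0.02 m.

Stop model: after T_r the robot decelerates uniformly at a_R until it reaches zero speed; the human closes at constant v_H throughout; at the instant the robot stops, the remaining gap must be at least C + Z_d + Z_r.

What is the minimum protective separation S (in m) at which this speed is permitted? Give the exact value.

S_min = 61/25 m = 2.4400 m

T_s = v_R/a_R = (9/5)/2 = 0.9000 s
robot covers v_R·T_r = 1.8000·0.1500 = 0.2700 m before braking
robot under decel: 1.8000²/(2·2.0000) = 0.8100 m
human over T_r+T_s: 1.0000·(0.1500+0.9000) = 1.0500 m
C+Z_d+Z_r = 0.2500+0.0400+0.0200 = 0.3100 m
S_min ≈ 0.2700+0.8100+1.0500+0.3100  ⇒  S_min = 61/25 m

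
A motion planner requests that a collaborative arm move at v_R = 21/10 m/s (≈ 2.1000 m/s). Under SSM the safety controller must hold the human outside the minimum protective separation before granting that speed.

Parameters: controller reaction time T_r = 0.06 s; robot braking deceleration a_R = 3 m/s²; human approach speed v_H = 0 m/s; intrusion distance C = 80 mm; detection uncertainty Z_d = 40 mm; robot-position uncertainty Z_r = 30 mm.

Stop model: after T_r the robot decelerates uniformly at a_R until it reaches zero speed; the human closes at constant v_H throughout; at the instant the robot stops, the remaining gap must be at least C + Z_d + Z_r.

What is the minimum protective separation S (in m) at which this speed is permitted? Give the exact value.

T_s = v_R/a_R = (21/10)/3 = 0.7000 s
robot in T_r: 2.1000·0.0600 = 0.1260 m
robot covers 2.1000·0.7000 − ½·3.0000·0.7000² = 0.7350 m while stopping
human closes 0.0000·0.7600 = 0.0000 m
C+Z_d+Z_r = 0.0800+0.0400+0.0300 = 0.1500 m
S_min ≈ 0.1260+0.7350+0.0000+0.1500  ⇒  S_min = 1011/1000 m

S_min = 1011/1000 m = 1.0110 m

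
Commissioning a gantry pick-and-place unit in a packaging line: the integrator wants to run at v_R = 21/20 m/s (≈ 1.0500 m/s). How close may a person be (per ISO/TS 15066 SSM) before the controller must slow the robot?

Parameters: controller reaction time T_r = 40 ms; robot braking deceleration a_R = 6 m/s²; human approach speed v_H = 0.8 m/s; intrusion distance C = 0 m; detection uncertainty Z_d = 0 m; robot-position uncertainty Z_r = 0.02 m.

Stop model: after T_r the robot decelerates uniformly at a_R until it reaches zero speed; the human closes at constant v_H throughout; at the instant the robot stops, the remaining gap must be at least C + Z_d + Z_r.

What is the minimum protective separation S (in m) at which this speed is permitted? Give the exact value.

S_min = 2607/8000 m = 0.3259 m

braking lasts T_s = (21/20)/6 = 0.1750 s
reaction-phase robot travel = 1.0500·0.0400 = 0.0420 m
braking distance = 1.0500²/(2·6.0000) = 0.0919 m
human closes 0.8000·0.2150 = 0.1720 m
C+Z_d+Z_r = 0.0000+0.0000+0.0200 = 0.0200 m
S_min ≈ 0.0420+0.0919+0.1720+0.0200  ⇒  S_min = 2607/8000 m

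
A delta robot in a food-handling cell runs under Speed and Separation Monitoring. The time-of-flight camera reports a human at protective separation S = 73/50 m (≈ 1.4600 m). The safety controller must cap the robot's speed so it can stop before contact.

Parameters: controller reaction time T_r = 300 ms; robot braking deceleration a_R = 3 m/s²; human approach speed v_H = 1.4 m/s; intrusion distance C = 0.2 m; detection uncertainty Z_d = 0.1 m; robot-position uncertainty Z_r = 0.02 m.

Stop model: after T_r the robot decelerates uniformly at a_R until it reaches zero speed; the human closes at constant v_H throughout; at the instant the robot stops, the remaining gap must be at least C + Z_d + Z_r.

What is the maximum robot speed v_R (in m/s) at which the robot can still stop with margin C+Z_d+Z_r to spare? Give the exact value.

v_R_max = 4/5 m/s = 0.8000 m/s

quadratic (1/6)·v² + (23/30)·v + (-18/25) = 0
  disc = (23/30)² − 4·(1/6)·(-18/25) = 961/900 ; √disc = 31/30
  v_R = (−(23/30) + 31/30) / (2·(1/6)) = 4/5 m/s
check:
braking lasts T_s = (4/5)/3 = 0.2667 s
robot covers v_R·T_r = 0.8000·0.3000 = 0.2400 m before braking
braking distance = 0.8000²/(2·3.0000) = 0.1067 m
human closes 1.4000·0.5667 = 0.7933 m
C+Z_d+Z_r = 0.2000+0.1000+0.0200 = 0.3200 m
sum ≈ 0.2400+0.1067+0.7933+0.3200 ≈ 1.4600 m = S ✓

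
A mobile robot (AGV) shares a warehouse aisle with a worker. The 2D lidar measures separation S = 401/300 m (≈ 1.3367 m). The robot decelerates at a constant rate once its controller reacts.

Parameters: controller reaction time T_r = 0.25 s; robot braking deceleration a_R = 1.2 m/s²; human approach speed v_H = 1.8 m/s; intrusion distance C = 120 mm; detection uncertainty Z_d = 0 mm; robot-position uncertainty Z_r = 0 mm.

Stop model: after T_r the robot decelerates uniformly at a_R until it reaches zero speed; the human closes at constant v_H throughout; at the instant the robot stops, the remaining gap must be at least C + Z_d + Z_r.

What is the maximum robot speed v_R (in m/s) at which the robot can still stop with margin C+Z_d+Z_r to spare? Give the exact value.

quadratic (5/12)·v² + (7/4)·v + (-23/30) = 0
  disc = (7/4)² − 4·(5/12)·(-23/30) = 625/144 ; √disc = 25/12
  v_R = (−(7/4) + 25/12) / (2·(5/12)) = 2/5 m/s
check:
stop time T_s = (2/5)/(6/5) = 0.3333 s
reaction-phase robot travel = 0.4000·0.2500 = 0.1000 m
robot covers 0.4000·0.3333 − ½·1.2000·0.3333² = 0.0667 m while stopping
human closes 1.8000·0.5833 = 1.0500 m
C+Z_d+Z_r = 0.1200+0.0000+0.0000 = 0.1200 m
sum ≈ 0.1000+0.0667+1.0500+0.1200 ≈ 1.3367 m = S ✓

v_R_max = 2/5 m/s = 0.4000 m/s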